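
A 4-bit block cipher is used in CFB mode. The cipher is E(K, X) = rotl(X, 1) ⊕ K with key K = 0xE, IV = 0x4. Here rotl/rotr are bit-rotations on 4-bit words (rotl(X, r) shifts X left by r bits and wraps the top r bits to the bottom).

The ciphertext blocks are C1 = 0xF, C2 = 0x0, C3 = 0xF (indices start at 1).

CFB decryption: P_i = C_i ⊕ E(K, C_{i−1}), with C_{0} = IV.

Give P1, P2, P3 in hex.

P1 = 0x9, P2 = 0x1, P3 = 0x1

P1: E(K, 0x4) = 0x6; 0xF ⊕ 0x6 = 0x9.
P2: E(K, 0xF) = 0x1; 0x0 ⊕ 0x1 = 0x1.
P3: E(K, 0x0) = 0xE; 0xF ⊕ 0xE = 0x1.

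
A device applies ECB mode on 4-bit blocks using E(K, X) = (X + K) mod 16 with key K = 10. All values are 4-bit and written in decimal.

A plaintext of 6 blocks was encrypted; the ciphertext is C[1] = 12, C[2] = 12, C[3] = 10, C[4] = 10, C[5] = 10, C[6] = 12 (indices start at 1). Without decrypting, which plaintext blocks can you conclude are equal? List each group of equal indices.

ECB encrypts each block independently with the same key, so equal ciphertext blocks imply equal plaintext blocks.
C[1] = C[2] = C[6] = 12, so P[1] = P[2] = P[6].
C[3] = C[4] = C[5] = 10, so P[3] = P[4] = P[5].

P[1] = P[2] = P[6]; P[3] = P[4] = P[5]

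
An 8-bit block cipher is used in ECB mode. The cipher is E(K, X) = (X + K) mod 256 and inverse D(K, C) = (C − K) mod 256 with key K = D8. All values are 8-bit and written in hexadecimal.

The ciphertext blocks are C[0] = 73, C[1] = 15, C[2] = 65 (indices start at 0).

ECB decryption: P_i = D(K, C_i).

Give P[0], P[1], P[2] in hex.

P[0]: D(K, 73) = 9B.
P[1]: D(K, 15) = 3D.
P[2]: D(K, 65) = 8D.

P[0] = 9B, P[1] = 3D, P[2] = 8D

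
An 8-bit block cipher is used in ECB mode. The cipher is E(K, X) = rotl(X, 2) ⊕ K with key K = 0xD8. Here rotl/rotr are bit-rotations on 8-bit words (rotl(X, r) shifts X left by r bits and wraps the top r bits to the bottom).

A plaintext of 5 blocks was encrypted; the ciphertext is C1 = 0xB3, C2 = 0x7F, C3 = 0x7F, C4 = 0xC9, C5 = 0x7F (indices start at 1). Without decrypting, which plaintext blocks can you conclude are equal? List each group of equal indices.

ECB encrypts each block independently with the same key, so equal ciphertext blocks imply equal plaintext blocks.
C2 = C3 = C5 = 0x7F, so P2 = P3 = P5.

P2 = P3 = P5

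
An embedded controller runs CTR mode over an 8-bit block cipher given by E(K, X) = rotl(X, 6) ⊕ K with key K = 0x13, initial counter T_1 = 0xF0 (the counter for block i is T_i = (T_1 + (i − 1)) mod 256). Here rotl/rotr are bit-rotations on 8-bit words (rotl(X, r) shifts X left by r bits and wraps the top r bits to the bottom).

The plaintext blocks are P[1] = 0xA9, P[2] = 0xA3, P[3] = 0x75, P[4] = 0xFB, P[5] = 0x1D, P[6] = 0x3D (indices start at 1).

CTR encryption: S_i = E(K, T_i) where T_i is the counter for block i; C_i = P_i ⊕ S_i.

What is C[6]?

C[6] = 0x53

C[1]: T = 0xF0, S = E(K, T) = 0x2F; 0xA9 ⊕ 0x2F = 0x86.
C[2]: T = 0xF1, S = E(K, T) = 0x6F; 0xA3 ⊕ 0x6F = 0xCC.
C[3]: T = 0xF2, S = E(K, T) = 0xAF; 0x75 ⊕ 0xAF = 0xDA.
C[4]: T = 0xF3, S = E(K, T) = 0xEF; 0xFB ⊕ 0xEF = 0x14.
C[5]: T = 0xF4, S = E(K, T) = 0x2E; 0x1D ⊕ 0x2E = 0x33.
C[6]: T = 0xF5, S = E(K, T) = 0x6E; 0x3D ⊕ 0x6E = 0x53.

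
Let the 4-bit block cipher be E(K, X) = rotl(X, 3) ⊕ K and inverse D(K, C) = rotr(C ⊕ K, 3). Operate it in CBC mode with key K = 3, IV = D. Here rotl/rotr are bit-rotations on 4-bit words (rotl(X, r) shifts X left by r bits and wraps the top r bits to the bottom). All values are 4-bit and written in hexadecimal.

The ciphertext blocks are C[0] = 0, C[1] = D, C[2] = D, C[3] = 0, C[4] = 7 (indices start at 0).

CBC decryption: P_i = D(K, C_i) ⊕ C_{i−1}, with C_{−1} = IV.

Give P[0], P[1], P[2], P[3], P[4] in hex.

P[0] = B, P[1] = D, P[2] = 0, P[3] = B, P[4] = 8

P[0]: D(K, 0) = 6; 6 ⊕ D = B.
P[1]: D(K, D) = D; D ⊕ 0 = D.
P[2]: D(K, D) = D; D ⊕ D = 0.
P[3]: D(K, 0) = 6; 6 ⊕ D = B.
P[4]: D(K, 7) = 8; 8 ⊕ 0 = 8.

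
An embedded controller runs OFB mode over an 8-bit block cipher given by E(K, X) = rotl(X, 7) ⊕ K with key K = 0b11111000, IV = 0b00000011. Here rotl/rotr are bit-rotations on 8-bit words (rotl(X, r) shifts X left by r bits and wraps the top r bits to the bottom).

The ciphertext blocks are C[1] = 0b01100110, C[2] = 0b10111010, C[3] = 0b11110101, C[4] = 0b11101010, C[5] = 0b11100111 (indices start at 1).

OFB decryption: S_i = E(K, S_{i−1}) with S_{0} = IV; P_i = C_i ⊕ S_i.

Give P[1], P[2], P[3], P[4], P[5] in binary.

P[1] = 0b00011111, P[2] = 0b11111110, P[3] = 0b00101111, P[4] = 0b01111111, P[5] = 0b11010101

P[1]: S = E(K, 0b00000011) = 0b01111001; 0b01100110 ⊕ 0b01111001 = 0b00011111.
P[2]: S = E(K, 0b01111001) = 0b01000100; 0b10111010 ⊕ 0b01000100 = 0b11111110.
P[3]: S = E(K, 0b01000100) = 0b11011010; 0b11110101 ⊕ 0b11011010 = 0b00101111.
P[4]: S = E(K, 0b11011010) = 0b10010101; 0b11101010 ⊕ 0b10010101 = 0b01111111.
P[5]: S = E(K, 0b10010101) = 0b00110010; 0b11100111 ⊕ 0b00110010 = 0b11010101.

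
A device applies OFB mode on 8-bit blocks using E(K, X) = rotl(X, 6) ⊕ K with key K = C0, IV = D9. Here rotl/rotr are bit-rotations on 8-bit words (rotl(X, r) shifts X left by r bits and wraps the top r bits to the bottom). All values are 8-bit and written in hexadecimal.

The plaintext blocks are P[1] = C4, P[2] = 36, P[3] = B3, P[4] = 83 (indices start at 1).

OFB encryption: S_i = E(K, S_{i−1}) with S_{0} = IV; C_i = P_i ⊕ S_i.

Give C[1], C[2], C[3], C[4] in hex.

C[1] = 72, C[2] = 5B, C[3] = 28, C[4] = A5

C[1]: S = E(K, D9) = B6; C4 ⊕ B6 = 72.
C[2]: S = E(K, B6) = 6D; 36 ⊕ 6D = 5B.
C[3]: S = E(K, 6D) = 9B; B3 ⊕ 9B = 28.
C[4]: S = E(K, 9B) = 26; 83 ⊕ 26 = A5.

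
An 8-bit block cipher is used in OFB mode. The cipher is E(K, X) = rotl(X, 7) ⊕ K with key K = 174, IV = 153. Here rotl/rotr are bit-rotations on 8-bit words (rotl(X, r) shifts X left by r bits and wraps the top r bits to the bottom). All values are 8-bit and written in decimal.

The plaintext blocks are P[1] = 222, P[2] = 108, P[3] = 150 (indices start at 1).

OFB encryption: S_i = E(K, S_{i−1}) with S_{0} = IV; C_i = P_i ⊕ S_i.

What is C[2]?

C[2] = 243

C[1]: S = E(K, 153) = 98; 222 ⊕ 98 = 188.
C[2]: S = E(K, 98) = 159; 108 ⊕ 159 = 243.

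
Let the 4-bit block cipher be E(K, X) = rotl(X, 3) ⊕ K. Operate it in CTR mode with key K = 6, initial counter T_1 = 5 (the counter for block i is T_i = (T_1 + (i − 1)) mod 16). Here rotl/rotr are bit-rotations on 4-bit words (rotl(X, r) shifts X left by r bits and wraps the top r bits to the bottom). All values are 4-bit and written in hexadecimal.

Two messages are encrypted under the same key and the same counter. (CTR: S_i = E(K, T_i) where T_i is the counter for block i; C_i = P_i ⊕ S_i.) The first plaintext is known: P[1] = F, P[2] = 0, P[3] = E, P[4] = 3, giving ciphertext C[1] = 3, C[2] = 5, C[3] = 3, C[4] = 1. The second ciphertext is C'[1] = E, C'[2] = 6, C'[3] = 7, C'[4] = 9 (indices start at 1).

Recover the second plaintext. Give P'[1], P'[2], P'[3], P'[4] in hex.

P'[1] = 2, P'[2] = 3, P'[3] = A, P'[4] = B

In CTR with a reused counter, both messages share the same keystream S_i, so C_i ⊕ C'_i = P_i ⊕ P'_i and thus P'_i = P_i ⊕ C_i ⊕ C'_i.
P'[1]: F ⊕ 3 ⊕ E = 2.
P'[2]: 0 ⊕ 5 ⊕ 6 = 3.
P'[3]: E ⊕ 3 ⊕ 7 = A.
P'[4]: 3 ⊕ 1 ⊕ 9 = B.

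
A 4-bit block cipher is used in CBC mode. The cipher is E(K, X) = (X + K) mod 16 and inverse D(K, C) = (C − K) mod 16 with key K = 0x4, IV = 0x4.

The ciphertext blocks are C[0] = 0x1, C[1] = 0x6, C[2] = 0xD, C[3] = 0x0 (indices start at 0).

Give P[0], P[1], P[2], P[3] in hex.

CBC decryption: P_i = D(K, C_i) ⊕ C_{i−1}, with C_{−1} = IV.
P[0]: D(K, 0x1) = 0xD; 0xD ⊕ 0x4 = 0x9.
P[1]: D(K, 0x6) = 0x2; 0x2 ⊕ 0x1 = 0x3.
P[2]: D(K, 0xD) = 0x9; 0x9 ⊕ 0x6 = 0xF.
P[3]: D(K, 0x0) = 0xC; 0xC ⊕ 0xD = 0x1.

P[0] = 0x9, P[1] = 0x3, P[2] = 0xF, P[3] = 0x1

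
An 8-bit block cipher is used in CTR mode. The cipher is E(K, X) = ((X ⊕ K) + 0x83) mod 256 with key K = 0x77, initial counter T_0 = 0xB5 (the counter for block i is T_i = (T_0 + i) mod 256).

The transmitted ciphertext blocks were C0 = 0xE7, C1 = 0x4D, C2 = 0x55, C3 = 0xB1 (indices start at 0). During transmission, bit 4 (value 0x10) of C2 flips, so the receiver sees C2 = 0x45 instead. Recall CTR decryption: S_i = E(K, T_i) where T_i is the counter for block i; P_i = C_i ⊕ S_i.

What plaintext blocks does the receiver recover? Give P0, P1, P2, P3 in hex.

P0 = 0xA2, P1 = 0x09, P2 = 0x06, P3 = 0xE3

Only C2 changed, to 0x45. In CTR, a change in C_i flips the same bit in P_i only; the keystream is unaffected. Decrypting the received ciphertext:
P0: T = 0xB5, S = E(K, T) = 0x45; 0xE7 ⊕ 0x45 = 0xA2.
P1: T = 0xB6, S = E(K, T) = 0x44; 0x4D ⊕ 0x44 = 0x09.
P2: T = 0xB7, S = E(K, T) = 0x43; 0x45 ⊕ 0x43 = 0x06.
P3: T = 0xB8, S = E(K, T) = 0x52; 0xB1 ⊕ 0x52 = 0xE3.
Blocks that differ from the original plaintext: P2.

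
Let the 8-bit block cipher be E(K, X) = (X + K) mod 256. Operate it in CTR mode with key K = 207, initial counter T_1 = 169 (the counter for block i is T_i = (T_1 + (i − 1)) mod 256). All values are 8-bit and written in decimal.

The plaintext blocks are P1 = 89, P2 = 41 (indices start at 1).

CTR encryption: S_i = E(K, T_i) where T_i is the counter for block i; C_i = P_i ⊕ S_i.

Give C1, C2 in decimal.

C1 = 33, C2 = 80

C1: T = 169, S = E(K, T) = 120; 89 ⊕ 120 = 33.
C2: T = 170, S = E(K, T) = 121; 41 ⊕ 121 = 80.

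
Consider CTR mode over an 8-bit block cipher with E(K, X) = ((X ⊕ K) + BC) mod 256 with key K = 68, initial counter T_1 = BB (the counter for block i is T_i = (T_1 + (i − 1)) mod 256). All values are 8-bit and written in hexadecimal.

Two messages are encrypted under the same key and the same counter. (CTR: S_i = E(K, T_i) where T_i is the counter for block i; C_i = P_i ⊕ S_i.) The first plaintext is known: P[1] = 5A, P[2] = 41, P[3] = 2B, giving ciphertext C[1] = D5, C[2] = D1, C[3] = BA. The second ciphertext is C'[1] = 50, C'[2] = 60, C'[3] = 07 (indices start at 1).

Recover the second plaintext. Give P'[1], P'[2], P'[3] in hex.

In CTR with a reused counter, both messages share the same keystream S_i, so C_i ⊕ C'_i = P_i ⊕ P'_i and thus P'_i = P_i ⊕ C_i ⊕ C'_i.
P'[1]: 5A ⊕ D5 ⊕ 50 = DF.
P'[2]: 41 ⊕ D1 ⊕ 60 = F0.
P'[3]: 2B ⊕ BA ⊕ 07 = 96.

P'[1] = DF, P'[2] = F0, P'[3] = 96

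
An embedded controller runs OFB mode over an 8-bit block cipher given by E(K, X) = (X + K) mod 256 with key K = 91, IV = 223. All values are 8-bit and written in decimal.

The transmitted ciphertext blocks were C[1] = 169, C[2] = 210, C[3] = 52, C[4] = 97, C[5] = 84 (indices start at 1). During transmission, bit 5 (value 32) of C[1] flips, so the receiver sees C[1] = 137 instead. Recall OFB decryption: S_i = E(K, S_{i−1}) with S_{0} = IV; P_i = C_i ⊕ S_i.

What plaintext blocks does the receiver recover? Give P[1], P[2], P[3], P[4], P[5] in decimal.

P[1] = 179, P[2] = 71, P[3] = 196, P[4] = 42, P[5] = 242

Only C[1] changed, to 137. In OFB, a change in C_i flips the same bit in P_i only; the keystream is unaffected. Decrypting the received ciphertext:
P[1]: S = E(K, 223) = 58; 137 ⊕ 58 = 179.
P[2]: S = E(K, 58) = 149; 210 ⊕ 149 = 71.
P[3]: S = E(K, 149) = 240; 52 ⊕ 240 = 196.
P[4]: S = E(K, 240) = 75; 97 ⊕ 75 = 42.
P[5]: S = E(K, 75) = 166; 84 ⊕ 166 = 242.
Blocks that differ from the original plaintext: P[1].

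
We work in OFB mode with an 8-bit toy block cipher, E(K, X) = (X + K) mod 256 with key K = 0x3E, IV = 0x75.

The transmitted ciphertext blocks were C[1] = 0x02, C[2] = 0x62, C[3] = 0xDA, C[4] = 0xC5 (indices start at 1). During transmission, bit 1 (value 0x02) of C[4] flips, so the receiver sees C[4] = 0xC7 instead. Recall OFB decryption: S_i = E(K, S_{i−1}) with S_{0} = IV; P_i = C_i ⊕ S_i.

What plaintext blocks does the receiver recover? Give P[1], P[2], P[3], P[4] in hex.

P[1] = 0xB1, P[2] = 0x93, P[3] = 0xF5, P[4] = 0xAA

Only C[4] changed, to 0xC7. In OFB, a change in C_i flips the same bit in P_i only; the keystream is unaffected. Decrypting the received ciphertext:
P[1]: S = E(K, 0x75) = 0xB3; 0x02 ⊕ 0xB3 = 0xB1.
P[2]: S = E(K, 0xB3) = 0xF1; 0x62 ⊕ 0xF1 = 0x93.
P[3]: S = E(K, 0xF1) = 0x2F; 0xDA ⊕ 0x2F = 0xF5.
P[4]: S = E(K, 0x2F) = 0x6D; 0xC7 ⊕ 0x6D = 0xAA.
Blocks that differ from the original plaintext: P[4].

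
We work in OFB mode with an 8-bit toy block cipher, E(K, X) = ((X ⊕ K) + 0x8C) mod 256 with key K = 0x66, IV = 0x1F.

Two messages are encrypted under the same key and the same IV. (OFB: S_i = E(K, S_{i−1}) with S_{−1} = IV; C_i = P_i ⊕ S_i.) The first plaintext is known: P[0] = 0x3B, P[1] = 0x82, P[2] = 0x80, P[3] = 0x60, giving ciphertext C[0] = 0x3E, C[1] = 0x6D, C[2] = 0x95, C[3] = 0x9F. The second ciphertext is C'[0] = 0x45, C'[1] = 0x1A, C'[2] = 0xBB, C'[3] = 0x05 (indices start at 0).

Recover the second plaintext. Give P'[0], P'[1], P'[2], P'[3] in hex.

In OFB with a reused IV, both messages share the same keystream S_i, so C_i ⊕ C'_i = P_i ⊕ P'_i and thus P'_i = P_i ⊕ C_i ⊕ C'_i.
P'[0]: 0x3B ⊕ 0x3E ⊕ 0x45 = 0x40.
P'[1]: 0x82 ⊕ 0x6D ⊕ 0x1A = 0xF5.
P'[2]: 0x80 ⊕ 0x95 ⊕ 0xBB = 0xAE.
P'[3]: 0x60 ⊕ 0x9F ⊕ 0x05 = 0xFA.

P'[0] = 0x40, P'[1] = 0xF5, P'[2] = 0xAE, P'[3] = 0xFA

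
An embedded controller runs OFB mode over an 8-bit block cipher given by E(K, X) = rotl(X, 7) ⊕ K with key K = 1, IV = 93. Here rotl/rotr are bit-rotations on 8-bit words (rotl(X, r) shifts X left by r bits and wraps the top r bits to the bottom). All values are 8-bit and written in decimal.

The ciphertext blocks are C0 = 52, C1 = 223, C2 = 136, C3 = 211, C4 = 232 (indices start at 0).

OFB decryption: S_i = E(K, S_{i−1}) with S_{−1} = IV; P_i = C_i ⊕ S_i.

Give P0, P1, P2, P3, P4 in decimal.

P0: S = E(K, 93) = 175; 52 ⊕ 175 = 155.
P1: S = E(K, 175) = 214; 223 ⊕ 214 = 9.
P2: S = E(K, 214) = 106; 136 ⊕ 106 = 226.
P3: S = E(K, 106) = 52; 211 ⊕ 52 = 231.
P4: S = E(K, 52) = 27; 232 ⊕ 27 = 243.

P0 = 155, P1 = 9, P2 = 226, P3 = 231, P4 = 243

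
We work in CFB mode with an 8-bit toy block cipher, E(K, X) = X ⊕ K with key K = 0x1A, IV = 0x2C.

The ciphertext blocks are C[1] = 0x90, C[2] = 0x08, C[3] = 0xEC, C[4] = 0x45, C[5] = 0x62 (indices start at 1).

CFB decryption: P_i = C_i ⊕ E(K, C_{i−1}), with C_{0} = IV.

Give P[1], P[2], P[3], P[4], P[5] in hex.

P[1]: E(K, 0x2C) = 0x36; 0x90 ⊕ 0x36 = 0xA6.
P[2]: E(K, 0x90) = 0x8A; 0x08 ⊕ 0x8A = 0x82.
P[3]: E(K, 0x08) = 0x12; 0xEC ⊕ 0x12 = 0xFE.
P[4]: E(K, 0xEC) = 0xF6; 0x45 ⊕ 0xF6 = 0xB3.
P[5]: E(K, 0x45) = 0x5F; 0x62 ⊕ 0x5F = 0x3D.

P[1] = 0xA6, P[2] = 0x82, P[3] = 0xFE, P[4] = 0xB3, P[5] = 0x3D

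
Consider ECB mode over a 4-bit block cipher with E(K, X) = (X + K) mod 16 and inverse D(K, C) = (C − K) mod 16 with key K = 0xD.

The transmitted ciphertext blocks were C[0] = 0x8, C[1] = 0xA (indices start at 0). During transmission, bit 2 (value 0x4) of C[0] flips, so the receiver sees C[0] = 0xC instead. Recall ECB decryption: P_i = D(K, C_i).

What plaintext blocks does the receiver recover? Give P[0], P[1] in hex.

Only C[0] changed, to 0xC. In ECB, a change in C_i affects only P_i. Decrypting the received ciphertext:
P[0]: D(K, 0xC) = 0xF.
P[1]: D(K, 0xA) = 0xD.
Blocks that differ from the original plaintext: P[0].

P[0] = 0xF, P[1] = 0xD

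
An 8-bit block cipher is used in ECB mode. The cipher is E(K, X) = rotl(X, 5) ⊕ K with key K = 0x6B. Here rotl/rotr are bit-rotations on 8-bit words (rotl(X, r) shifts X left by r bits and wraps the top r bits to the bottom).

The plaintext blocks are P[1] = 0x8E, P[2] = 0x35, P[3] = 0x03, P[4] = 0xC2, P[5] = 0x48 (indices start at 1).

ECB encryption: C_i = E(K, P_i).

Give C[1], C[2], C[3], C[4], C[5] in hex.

C[1]: E(K, 0x8E) = 0xBA.
C[2]: E(K, 0x35) = 0xCD.
C[3]: E(K, 0x03) = 0x0B.
C[4]: E(K, 0xC2) = 0x33.
C[5]: E(K, 0x48) = 0x62.

C[1] = 0xBA, C[2] = 0xCD, C[3] = 0x0B, C[4] = 0x33, C[5] = 0x62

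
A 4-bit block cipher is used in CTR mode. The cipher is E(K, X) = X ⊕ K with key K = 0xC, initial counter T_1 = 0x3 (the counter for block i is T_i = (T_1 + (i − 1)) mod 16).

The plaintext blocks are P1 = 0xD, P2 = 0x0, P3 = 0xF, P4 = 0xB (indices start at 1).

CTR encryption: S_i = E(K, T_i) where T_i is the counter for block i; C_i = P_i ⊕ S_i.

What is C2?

C1: T = 0x3, S = E(K, T) = 0xF; 0xD ⊕ 0xF = 0x2.
C2: T = 0x4, S = E(K, T) = 0x8; 0x0 ⊕ 0x8 = 0x8.

C2 = 0x8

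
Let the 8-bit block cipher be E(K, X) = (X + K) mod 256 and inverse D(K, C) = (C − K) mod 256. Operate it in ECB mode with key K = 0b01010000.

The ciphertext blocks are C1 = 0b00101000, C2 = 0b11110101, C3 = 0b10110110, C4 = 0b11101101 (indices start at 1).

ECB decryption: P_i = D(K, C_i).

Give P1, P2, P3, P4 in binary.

P1: D(K, 0b00101000) = 0b11011000.
P2: D(K, 0b11110101) = 0b10100101.
P3: D(K, 0b10110110) = 0b01100110.
P4: D(K, 0b11101101) = 0b10011101.

P1 = 0b11011000, P2 = 0b10100101, P3 = 0b01100110, P4 = 0b10011101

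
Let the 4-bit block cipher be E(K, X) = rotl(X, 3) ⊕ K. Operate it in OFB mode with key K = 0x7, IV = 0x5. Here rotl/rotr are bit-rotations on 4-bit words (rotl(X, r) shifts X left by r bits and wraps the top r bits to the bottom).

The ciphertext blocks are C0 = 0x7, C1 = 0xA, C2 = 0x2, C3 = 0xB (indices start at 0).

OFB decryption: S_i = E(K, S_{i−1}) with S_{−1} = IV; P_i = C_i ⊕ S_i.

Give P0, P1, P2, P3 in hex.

P0: S = E(K, 0x5) = 0xD; 0x7 ⊕ 0xD = 0xA.
P1: S = E(K, 0xD) = 0x9; 0xA ⊕ 0x9 = 0x3.
P2: S = E(K, 0x9) = 0xB; 0x2 ⊕ 0xB = 0x9.
P3: S = E(K, 0xB) = 0xA; 0xB ⊕ 0xA = 0x1.

P0 = 0xA, P1 = 0x3, P2 = 0x9, P3 = 0x1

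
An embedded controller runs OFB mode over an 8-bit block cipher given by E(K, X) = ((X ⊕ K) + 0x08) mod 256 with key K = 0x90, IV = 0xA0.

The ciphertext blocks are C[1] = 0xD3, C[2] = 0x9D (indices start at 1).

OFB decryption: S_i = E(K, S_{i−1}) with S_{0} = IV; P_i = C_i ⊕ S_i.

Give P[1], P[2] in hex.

P[1] = 0xEB, P[2] = 0x2D

P[1]: S = E(K, 0xA0) = 0x38; 0xD3 ⊕ 0x38 = 0xEB.
P[2]: S = E(K, 0x38) = 0xB0; 0x9D ⊕ 0xB0 = 0x2D.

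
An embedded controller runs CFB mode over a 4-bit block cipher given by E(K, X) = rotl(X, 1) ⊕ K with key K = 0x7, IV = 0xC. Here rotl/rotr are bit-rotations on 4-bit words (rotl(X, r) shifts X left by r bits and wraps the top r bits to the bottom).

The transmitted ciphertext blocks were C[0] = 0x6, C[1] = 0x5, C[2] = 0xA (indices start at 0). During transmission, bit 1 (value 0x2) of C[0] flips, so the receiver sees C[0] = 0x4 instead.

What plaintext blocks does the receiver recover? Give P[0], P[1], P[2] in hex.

P[0] = 0xA, P[1] = 0xA, P[2] = 0x7

CFB decryption: P_i = C_i ⊕ E(K, C_{i−1}), with C_{−1} = IV.
Only C[0] changed, to 0x4. In CFB, a change in C_i flips the same bit in P_i and garbles P_{i+1}. Decrypting the received ciphertext:
P[0]: E(K, 0xC) = 0xE; 0x4 ⊕ 0xE = 0xA.
P[1]: E(K, 0x4) = 0xF; 0x5 ⊕ 0xF = 0xA.
P[2]: E(K, 0x5) = 0xD; 0xA ⊕ 0xD = 0x7.
Blocks that differ from the original plaintext: P[0], P[1].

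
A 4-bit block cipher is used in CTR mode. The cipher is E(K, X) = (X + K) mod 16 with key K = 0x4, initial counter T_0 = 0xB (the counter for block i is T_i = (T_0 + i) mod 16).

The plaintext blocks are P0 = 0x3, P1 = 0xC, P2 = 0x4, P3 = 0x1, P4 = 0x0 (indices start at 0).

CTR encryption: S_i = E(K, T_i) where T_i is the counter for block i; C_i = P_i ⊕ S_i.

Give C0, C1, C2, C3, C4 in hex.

C0 = 0xC, C1 = 0xC, C2 = 0x5, C3 = 0x3, C4 = 0x3

C0: T = 0xB, S = E(K, T) = 0xF; 0x3 ⊕ 0xF = 0xC.
C1: T = 0xC, S = E(K, T) = 0x0; 0xC ⊕ 0x0 = 0xC.
C2: T = 0xD, S = E(K, T) = 0x1; 0x4 ⊕ 0x1 = 0x5.
C3: T = 0xE, S = E(K, T) = 0x2; 0x1 ⊕ 0x2 = 0x3.
C4: T = 0xF, S = E(K, T) = 0x3; 0x0 ⊕ 0x3 = 0x3.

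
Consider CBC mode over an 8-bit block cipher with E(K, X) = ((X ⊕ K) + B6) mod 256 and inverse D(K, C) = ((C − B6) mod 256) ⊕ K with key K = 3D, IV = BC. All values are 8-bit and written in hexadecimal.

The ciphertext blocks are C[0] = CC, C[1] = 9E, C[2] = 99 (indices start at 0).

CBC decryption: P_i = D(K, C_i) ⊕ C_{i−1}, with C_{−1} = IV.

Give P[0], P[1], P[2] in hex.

P[0]: D(K, CC) = 2B; 2B ⊕ BC = 97.
P[1]: D(K, 9E) = D5; D5 ⊕ CC = 19.
P[2]: D(K, 99) = DE; DE ⊕ 9E = 40.

P[0] = 97, P[1] = 19, P[2] = 40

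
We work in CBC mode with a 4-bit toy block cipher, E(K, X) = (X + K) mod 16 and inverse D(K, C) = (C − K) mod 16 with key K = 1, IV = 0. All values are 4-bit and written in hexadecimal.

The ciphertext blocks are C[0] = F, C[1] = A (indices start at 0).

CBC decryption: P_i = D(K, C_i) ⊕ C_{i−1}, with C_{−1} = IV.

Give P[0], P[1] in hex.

P[0]: D(K, F) = E; E ⊕ 0 = E.
P[1]: D(K, A) = 9; 9 ⊕ F = 6.

P[0] = E, P[1] = 6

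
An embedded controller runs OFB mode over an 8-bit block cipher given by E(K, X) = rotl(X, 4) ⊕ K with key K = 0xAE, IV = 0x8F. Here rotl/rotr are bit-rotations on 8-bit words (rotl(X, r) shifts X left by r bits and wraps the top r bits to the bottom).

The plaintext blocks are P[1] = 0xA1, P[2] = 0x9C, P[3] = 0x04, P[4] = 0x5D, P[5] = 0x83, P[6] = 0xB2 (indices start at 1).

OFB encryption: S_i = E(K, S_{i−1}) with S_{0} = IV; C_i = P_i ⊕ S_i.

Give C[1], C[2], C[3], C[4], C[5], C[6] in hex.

C[1]: S = E(K, 0x8F) = 0x56; 0xA1 ⊕ 0x56 = 0xF7.
C[2]: S = E(K, 0x56) = 0xCB; 0x9C ⊕ 0xCB = 0x57.
C[3]: S = E(K, 0xCB) = 0x12; 0x04 ⊕ 0x12 = 0x16.
C[4]: S = E(K, 0x12) = 0x8F; 0x5D ⊕ 0x8F = 0xD2.
C[5]: S = E(K, 0x8F) = 0x56; 0x83 ⊕ 0x56 = 0xD5.
C[6]: S = E(K, 0x56) = 0xCB; 0xB2 ⊕ 0xCB = 0x79.

C[1] = 0xF7, C[2] = 0x57, C[3] = 0x16, C[4] = 0xD2, C[5] = 0xD5, C[6] = 0x79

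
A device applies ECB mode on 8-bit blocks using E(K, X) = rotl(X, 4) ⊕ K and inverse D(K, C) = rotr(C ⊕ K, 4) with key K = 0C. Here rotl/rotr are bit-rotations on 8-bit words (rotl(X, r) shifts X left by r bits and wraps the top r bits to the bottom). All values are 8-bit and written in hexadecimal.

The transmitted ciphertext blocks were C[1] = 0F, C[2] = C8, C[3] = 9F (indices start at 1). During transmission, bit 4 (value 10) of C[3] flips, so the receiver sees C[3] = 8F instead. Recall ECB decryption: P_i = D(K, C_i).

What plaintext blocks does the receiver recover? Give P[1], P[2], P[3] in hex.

P[1] = 30, P[2] = 4C, P[3] = 38

Only C[3] changed, to 8F. In ECB, a change in C_i affects only P_i. Decrypting the received ciphertext:
P[1]: D(K, 0F) = 30.
P[2]: D(K, C8) = 4C.
P[3]: D(K, 8F) = 38.
Blocks that differ from the original plaintext: P[3].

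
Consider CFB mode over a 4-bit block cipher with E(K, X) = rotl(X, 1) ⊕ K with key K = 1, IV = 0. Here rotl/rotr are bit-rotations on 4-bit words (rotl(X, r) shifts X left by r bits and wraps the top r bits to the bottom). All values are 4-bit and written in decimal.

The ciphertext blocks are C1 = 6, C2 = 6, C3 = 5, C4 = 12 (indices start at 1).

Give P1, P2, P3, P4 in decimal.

CFB decryption: P_i = C_i ⊕ E(K, C_{i−1}), with C_{0} = IV.
P1: E(K, 0) = 1; 6 ⊕ 1 = 7.
P2: E(K, 6) = 13; 6 ⊕ 13 = 11.
P3: E(K, 6) = 13; 5 ⊕ 13 = 8.
P4: E(K, 5) = 11; 12 ⊕ 11 = 7.

P1 = 7, P2 = 11, P3 = 8, P4 = 7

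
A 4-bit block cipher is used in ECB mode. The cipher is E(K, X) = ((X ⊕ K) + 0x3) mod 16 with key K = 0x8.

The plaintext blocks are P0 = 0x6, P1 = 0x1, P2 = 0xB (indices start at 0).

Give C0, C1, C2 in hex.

ECB encryption: C_i = E(K, P_i).
C0: E(K, 0x6) = 0x1.
C1: E(K, 0x1) = 0xC.
C2: E(K, 0xB) = 0x6.

C0 = 0x1, C1 = 0xC, C2 = 0x6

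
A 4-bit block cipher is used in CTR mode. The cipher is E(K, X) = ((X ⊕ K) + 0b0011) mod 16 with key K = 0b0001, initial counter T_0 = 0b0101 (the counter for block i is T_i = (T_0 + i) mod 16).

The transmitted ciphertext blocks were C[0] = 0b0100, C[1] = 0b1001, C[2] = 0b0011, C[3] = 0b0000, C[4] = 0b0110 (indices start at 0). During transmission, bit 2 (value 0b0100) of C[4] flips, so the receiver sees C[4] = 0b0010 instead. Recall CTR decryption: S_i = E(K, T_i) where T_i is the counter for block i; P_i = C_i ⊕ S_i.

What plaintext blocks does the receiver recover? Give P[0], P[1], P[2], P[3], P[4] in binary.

P[0] = 0b0011, P[1] = 0b0011, P[2] = 0b1010, P[3] = 0b1100, P[4] = 0b1001

Only C[4] changed, to 0b0010. In CTR, a change in C_i flips the same bit in P_i only; the keystream is unaffected. Decrypting the received ciphertext:
P[0]: T = 0b0101, S = E(K, T) = 0b0111; 0b0100 ⊕ 0b0111 = 0b0011.
P[1]: T = 0b0110, S = E(K, T) = 0b1010; 0b1001 ⊕ 0b1010 = 0b0011.
P[2]: T = 0b0111, S = E(K, T) = 0b1001; 0b0011 ⊕ 0b1001 = 0b1010.
P[3]: T = 0b1000, S = E(K, T) = 0b1100; 0b0000 ⊕ 0b1100 = 0b1100.
P[4]: T = 0b1001, S = E(K, T) = 0b1011; 0b0010 ⊕ 0b1011 = 0b1001.
Blocks that differ from the original plaintext: P[4].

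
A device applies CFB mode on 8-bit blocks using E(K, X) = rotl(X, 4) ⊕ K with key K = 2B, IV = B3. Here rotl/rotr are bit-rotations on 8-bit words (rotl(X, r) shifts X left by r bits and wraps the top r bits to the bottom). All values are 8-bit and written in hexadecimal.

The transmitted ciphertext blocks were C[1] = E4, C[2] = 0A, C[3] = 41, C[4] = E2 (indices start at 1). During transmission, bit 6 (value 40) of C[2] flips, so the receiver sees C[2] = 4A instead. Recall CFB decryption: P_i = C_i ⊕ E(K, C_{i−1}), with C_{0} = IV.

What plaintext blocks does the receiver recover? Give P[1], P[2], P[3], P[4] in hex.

P[1] = F4, P[2] = 2F, P[3] = CE, P[4] = DD

Only C[2] changed, to 4A. In CFB, a change in C_i flips the same bit in P_i and garbles P_{i+1}. Decrypting the received ciphertext:
P[1]: E(K, B3) = 10; E4 ⊕ 10 = F4.
P[2]: E(K, E4) = 65; 4A ⊕ 65 = 2F.
P[3]: E(K, 4A) = 8F; 41 ⊕ 8F = CE.
P[4]: E(K, 41) = 3F; E2 ⊕ 3F = DD.
Blocks that differ from the original plaintext: P[2], P[3].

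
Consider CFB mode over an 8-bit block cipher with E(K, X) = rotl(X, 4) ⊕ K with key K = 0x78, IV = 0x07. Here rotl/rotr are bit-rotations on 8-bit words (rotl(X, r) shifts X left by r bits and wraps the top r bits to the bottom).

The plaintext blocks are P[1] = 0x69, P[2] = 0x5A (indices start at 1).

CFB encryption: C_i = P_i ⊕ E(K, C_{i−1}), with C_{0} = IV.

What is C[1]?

C[1] = 0x61

C[1]: E(K, 0x07) = 0x08; 0x69 ⊕ 0x08 = 0x61.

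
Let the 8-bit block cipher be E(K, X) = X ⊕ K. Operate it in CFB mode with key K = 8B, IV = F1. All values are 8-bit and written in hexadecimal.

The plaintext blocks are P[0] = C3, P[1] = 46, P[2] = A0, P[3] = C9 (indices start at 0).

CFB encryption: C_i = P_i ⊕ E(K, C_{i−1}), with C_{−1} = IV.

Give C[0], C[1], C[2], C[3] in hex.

C[0] = B9, C[1] = 74, C[2] = 5F, C[3] = 1D

C[0]: E(K, F1) = 7A; C3 ⊕ 7A = B9.
C[1]: E(K, B9) = 32; 46 ⊕ 32 = 74.
C[2]: E(K, 74) = FF; A0 ⊕ FF = 5F.
C[3]: E(K, 5F) = D4; C9 ⊕ D4 = 1D.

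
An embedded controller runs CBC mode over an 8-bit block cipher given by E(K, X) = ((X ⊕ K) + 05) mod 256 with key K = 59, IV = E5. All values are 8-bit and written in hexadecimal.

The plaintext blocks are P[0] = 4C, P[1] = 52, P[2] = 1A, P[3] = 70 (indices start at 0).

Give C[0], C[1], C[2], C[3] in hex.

CBC encryption: C_i = E(K, P_i ⊕ C_{i−1}), with C_{−1} = IV.
C[0]: P[0] ⊕ E5 = A9; E(K, A9) = F5.
C[1]: P[1] ⊕ F5 = A7; E(K, A7) = 03.
C[2]: P[2] ⊕ 03 = 19; E(K, 19) = 45.
C[3]: P[3] ⊕ 45 = 35; E(K, 35) = 71.

C[0] = F5, C[1] = 03, C[2] = 45, C[3] = 71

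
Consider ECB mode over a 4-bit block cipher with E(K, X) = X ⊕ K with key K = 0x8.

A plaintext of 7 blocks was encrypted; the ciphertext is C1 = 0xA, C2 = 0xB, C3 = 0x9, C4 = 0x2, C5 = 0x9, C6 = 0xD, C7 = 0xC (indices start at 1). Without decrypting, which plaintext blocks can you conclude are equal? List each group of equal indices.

P3 = P5

ECB encrypts each block independently with the same key, so equal ciphertext blocks imply equal plaintext blocks.
C3 = C5 = 0x9, so P3 = P5.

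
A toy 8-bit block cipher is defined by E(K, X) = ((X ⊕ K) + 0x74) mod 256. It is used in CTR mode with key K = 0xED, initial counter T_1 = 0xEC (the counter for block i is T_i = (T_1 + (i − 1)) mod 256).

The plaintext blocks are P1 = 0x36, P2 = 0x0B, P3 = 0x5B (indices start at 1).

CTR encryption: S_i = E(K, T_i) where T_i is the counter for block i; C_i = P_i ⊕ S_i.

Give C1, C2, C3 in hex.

C1 = 0x43, C2 = 0x7F, C3 = 0x2C

C1: T = 0xEC, S = E(K, T) = 0x75; 0x36 ⊕ 0x75 = 0x43.
C2: T = 0xED, S = E(K, T) = 0x74; 0x0B ⊕ 0x74 = 0x7F.
C3: T = 0xEE, S = E(K, T) = 0x77; 0x5B ⊕ 0x77 = 0x2C.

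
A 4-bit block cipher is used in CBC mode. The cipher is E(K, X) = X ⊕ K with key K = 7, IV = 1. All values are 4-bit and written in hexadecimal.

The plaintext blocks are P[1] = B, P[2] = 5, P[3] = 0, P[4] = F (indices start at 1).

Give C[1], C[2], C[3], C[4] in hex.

CBC encryption: C_i = E(K, P_i ⊕ C_{i−1}), with C_{0} = IV.
C[1]: P[1] ⊕ 1 = A; E(K, A) = D.
C[2]: P[2] ⊕ D = 8; E(K, 8) = F.
C[3]: P[3] ⊕ F = F; E(K, F) = 8.
C[4]: P[4] ⊕ 8 = 7; E(K, 7) = 0.

C[1] = D, C[2] = F, C[3] = 8, C[4] = 0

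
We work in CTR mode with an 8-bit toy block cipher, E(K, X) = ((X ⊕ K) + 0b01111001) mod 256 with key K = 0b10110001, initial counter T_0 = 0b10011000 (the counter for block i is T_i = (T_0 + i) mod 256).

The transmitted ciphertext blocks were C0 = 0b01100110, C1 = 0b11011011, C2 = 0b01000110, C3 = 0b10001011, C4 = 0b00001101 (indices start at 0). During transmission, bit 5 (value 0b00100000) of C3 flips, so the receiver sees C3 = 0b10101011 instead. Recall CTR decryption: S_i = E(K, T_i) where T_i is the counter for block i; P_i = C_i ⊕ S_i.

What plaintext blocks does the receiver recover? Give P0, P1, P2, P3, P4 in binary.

Only C3 changed, to 0b10101011. In CTR, a change in C_i flips the same bit in P_i only; the keystream is unaffected. Decrypting the received ciphertext:
P0: T = 0b10011000, S = E(K, T) = 0b10100010; 0b01100110 ⊕ 0b10100010 = 0b11000100.
P1: T = 0b10011001, S = E(K, T) = 0b10100001; 0b11011011 ⊕ 0b10100001 = 0b01111010.
P2: T = 0b10011010, S = E(K, T) = 0b10100100; 0b01000110 ⊕ 0b10100100 = 0b11100010.
P3: T = 0b10011011, S = E(K, T) = 0b10100011; 0b10101011 ⊕ 0b10100011 = 0b00001000.
P4: T = 0b10011100, S = E(K, T) = 0b10100110; 0b00001101 ⊕ 0b10100110 = 0b10101011.
Blocks that differ from the original plaintext: P3.

P0 = 0b11000100, P1 = 0b01111010, P2 = 0b11100010, P3 = 0b00001000, P4 = 0b10101011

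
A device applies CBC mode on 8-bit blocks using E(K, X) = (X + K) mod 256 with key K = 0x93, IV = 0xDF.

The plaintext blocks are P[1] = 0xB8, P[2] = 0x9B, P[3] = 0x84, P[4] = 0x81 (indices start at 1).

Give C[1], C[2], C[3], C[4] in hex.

C[1] = 0xFA, C[2] = 0xF4, C[3] = 0x03, C[4] = 0x15

CBC encryption: C_i = E(K, P_i ⊕ C_{i−1}), with C_{0} = IV.
C[1]: P[1] ⊕ 0xDF = 0x67; E(K, 0x67) = 0xFA.
C[2]: P[2] ⊕ 0xFA = 0x61; E(K, 0x61) = 0xF4.
C[3]: P[3] ⊕ 0xF4 = 0x70; E(K, 0x70) = 0x03.
C[4]: P[4] ⊕ 0x03 = 0x82; E(K, 0x82) = 0x15.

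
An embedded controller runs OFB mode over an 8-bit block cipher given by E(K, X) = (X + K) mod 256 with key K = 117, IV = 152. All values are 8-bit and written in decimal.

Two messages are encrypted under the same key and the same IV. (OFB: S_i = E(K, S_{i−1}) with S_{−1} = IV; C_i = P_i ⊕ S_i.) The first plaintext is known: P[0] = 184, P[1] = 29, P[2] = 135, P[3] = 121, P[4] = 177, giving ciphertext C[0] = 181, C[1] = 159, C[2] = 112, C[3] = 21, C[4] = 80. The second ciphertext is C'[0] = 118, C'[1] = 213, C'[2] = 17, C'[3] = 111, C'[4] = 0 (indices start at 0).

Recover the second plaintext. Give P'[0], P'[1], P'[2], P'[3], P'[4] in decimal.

P'[0] = 123, P'[1] = 87, P'[2] = 230, P'[3] = 3, P'[4] = 225

In OFB with a reused IV, both messages share the same keystream S_i, so C_i ⊕ C'_i = P_i ⊕ P'_i and thus P'_i = P_i ⊕ C_i ⊕ C'_i.
P'[0]: 184 ⊕ 181 ⊕ 118 = 123.
P'[1]: 29 ⊕ 159 ⊕ 213 = 87.
P'[2]: 135 ⊕ 112 ⊕ 17 = 230.
P'[3]: 121 ⊕ 21 ⊕ 111 = 3.
P'[4]: 177 ⊕ 80 ⊕ 0 = 225.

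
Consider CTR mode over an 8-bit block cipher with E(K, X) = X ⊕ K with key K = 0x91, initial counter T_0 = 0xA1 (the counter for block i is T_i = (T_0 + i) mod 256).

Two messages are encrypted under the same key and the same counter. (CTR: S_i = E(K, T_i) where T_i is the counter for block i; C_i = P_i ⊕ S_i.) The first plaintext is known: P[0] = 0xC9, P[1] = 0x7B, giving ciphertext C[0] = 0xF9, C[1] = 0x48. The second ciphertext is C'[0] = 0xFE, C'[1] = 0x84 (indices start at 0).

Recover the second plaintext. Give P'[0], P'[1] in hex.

In CTR with a reused counter, both messages share the same keystream S_i, so C_i ⊕ C'_i = P_i ⊕ P'_i and thus P'_i = P_i ⊕ C_i ⊕ C'_i.
P'[0]: 0xC9 ⊕ 0xF9 ⊕ 0xFE = 0xCE.
P'[1]: 0x7B ⊕ 0x48 ⊕ 0x84 = 0xB7.

P'[0] = 0xCE, P'[1] = 0xB7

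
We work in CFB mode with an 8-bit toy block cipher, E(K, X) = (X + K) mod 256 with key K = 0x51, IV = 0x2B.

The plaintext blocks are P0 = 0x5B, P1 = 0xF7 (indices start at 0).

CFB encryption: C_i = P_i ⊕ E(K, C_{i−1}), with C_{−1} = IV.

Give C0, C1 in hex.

C0 = 0x27, C1 = 0x8F

C0: E(K, 0x2B) = 0x7C; 0x5B ⊕ 0x7C = 0x27.
C1: E(K, 0x27) = 0x78; 0xF7 ⊕ 0x78 = 0x8F.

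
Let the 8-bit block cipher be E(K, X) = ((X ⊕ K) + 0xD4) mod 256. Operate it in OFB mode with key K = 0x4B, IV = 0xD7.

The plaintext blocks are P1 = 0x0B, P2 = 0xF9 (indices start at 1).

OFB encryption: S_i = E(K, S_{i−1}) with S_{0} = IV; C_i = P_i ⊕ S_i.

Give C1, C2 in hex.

C1: S = E(K, 0xD7) = 0x70; 0x0B ⊕ 0x70 = 0x7B.
C2: S = E(K, 0x70) = 0x0F; 0xF9 ⊕ 0x0F = 0xF6.

C1 = 0x7B, C2 = 0xF6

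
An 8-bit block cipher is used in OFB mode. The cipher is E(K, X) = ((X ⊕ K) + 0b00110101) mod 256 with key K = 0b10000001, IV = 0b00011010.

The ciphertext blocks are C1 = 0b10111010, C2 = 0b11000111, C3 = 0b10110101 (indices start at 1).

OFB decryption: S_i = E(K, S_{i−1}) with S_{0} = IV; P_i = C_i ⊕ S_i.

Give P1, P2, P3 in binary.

P1 = 0b01101010, P2 = 0b01000001, P3 = 0b10001001

P1: S = E(K, 0b00011010) = 0b11010000; 0b10111010 ⊕ 0b11010000 = 0b01101010.
P2: S = E(K, 0b11010000) = 0b10000110; 0b11000111 ⊕ 0b10000110 = 0b01000001.
P3: S = E(K, 0b10000110) = 0b00111100; 0b10110101 ⊕ 0b00111100 = 0b10001001.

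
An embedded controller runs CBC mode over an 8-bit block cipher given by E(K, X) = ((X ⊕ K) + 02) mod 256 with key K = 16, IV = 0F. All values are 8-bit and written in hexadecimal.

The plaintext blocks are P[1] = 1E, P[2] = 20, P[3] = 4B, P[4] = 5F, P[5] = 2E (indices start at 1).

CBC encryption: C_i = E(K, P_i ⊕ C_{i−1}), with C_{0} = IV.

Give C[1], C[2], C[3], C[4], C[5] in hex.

C[1] = 09, C[2] = 41, C[3] = 1E, C[4] = 59, C[5] = 63

C[1]: P[1] ⊕ 0F = 11; E(K, 11) = 09.
C[2]: P[2] ⊕ 09 = 29; E(K, 29) = 41.
C[3]: P[3] ⊕ 41 = 0A; E(K, 0A) = 1E.
C[4]: P[4] ⊕ 1E = 41; E(K, 41) = 59.
C[5]: P[5] ⊕ 59 = 77; E(K, 77) = 63.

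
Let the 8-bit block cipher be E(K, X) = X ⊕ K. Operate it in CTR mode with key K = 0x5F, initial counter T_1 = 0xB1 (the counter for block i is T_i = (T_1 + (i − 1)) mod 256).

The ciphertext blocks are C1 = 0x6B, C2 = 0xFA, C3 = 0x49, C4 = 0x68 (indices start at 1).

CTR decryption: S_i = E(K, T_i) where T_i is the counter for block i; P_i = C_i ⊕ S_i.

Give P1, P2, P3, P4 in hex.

P1: T = 0xB1, S = E(K, T) = 0xEE; 0x6B ⊕ 0xEE = 0x85.
P2: T = 0xB2, S = E(K, T) = 0xED; 0xFA ⊕ 0xED = 0x17.
P3: T = 0xB3, S = E(K, T) = 0xEC; 0x49 ⊕ 0xEC = 0xA5.
P4: T = 0xB4, S = E(K, T) = 0xEB; 0x68 ⊕ 0xEB = 0x83.

P1 = 0x85, P2 = 0x17, P3 = 0xA5, P4 = 0x83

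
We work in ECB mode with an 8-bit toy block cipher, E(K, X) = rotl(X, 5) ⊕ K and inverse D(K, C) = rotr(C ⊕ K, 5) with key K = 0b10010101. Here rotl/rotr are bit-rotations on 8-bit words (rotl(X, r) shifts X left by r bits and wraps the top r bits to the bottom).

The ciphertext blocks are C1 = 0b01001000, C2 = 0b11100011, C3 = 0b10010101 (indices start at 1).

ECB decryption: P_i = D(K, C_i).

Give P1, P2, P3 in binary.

P1 = 0b11101110, P2 = 0b10110011, P3 = 0b00000000

P1: D(K, 0b01001000) = 0b11101110.
P2: D(K, 0b11100011) = 0b10110011.
P3: D(K, 0b10010101) = 0b00000000.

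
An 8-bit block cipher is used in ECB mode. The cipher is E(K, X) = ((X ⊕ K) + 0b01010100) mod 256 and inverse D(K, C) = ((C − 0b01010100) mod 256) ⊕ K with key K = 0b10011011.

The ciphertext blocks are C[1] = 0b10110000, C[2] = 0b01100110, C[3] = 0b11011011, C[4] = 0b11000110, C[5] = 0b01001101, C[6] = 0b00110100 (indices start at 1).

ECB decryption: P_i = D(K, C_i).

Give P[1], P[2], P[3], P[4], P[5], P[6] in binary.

P[1]: D(K, 0b10110000) = 0b11000111.
P[2]: D(K, 0b01100110) = 0b10001001.
P[3]: D(K, 0b11011011) = 0b00011100.
P[4]: D(K, 0b11000110) = 0b11101001.
P[5]: D(K, 0b01001101) = 0b01100010.
P[6]: D(K, 0b00110100) = 0b01111011.

P[1] = 0b11000111, P[2] = 0b10001001, P[3] = 0b00011100, P[4] = 0b11101001, P[5] = 0b01100010, P[6] = 0b01111011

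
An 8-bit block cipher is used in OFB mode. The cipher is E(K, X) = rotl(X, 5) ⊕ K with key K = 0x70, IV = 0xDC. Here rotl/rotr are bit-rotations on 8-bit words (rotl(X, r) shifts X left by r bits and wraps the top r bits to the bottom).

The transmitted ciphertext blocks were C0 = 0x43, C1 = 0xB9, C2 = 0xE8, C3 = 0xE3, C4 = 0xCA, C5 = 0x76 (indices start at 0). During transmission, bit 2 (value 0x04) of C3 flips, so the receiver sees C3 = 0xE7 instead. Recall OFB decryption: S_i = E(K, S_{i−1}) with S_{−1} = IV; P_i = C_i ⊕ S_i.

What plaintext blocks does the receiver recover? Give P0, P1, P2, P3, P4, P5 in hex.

Only C3 changed, to 0xE7. In OFB, a change in C_i flips the same bit in P_i only; the keystream is unaffected. Decrypting the received ciphertext:
P0: S = E(K, 0xDC) = 0xEB; 0x43 ⊕ 0xEB = 0xA8.
P1: S = E(K, 0xEB) = 0x0D; 0xB9 ⊕ 0x0D = 0xB4.
P2: S = E(K, 0x0D) = 0xD1; 0xE8 ⊕ 0xD1 = 0x39.
P3: S = E(K, 0xD1) = 0x4A; 0xE7 ⊕ 0x4A = 0xAD.
P4: S = E(K, 0x4A) = 0x39; 0xCA ⊕ 0x39 = 0xF3.
P5: S = E(K, 0x39) = 0x57; 0x76 ⊕ 0x57 = 0x21.
Blocks that differ from the original plaintext: P3.

P0 = 0xA8, P1 = 0xB4, P2 = 0x39, P3 = 0xAD, P4 = 0xF3, P5 = 0x21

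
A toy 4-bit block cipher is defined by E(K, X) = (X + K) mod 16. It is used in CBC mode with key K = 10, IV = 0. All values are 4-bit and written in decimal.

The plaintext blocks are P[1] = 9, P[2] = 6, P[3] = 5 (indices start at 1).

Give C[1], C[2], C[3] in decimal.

C[1] = 3, C[2] = 15, C[3] = 4

CBC encryption: C_i = E(K, P_i ⊕ C_{i−1}), with C_{0} = IV.
C[1]: P[1] ⊕ 0 = 9; E(K, 9) = 3.
C[2]: P[2] ⊕ 3 = 5; E(K, 5) = 15.
C[3]: P[3] ⊕ 15 = 10; E(K, 10) = 4.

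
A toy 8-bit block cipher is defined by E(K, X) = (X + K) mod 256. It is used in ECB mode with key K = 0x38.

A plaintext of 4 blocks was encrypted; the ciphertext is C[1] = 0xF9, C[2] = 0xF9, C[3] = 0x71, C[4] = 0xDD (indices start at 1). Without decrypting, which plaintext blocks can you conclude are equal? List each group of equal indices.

P[1] = P[2]

ECB encrypts each block independently with the same key, so equal ciphertext blocks imply equal plaintext blocks.
C[1] = C[2] = 0xF9, so P[1] = P[2].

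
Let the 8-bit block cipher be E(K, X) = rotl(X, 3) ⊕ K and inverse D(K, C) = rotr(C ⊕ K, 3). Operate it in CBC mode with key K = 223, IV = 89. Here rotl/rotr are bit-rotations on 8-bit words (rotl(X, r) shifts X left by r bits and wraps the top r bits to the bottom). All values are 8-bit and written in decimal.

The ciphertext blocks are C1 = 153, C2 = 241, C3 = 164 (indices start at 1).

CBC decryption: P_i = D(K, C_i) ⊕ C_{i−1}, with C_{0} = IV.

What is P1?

P1 = 145

P1: D(K, 153) = 200; 200 ⊕ 89 = 145.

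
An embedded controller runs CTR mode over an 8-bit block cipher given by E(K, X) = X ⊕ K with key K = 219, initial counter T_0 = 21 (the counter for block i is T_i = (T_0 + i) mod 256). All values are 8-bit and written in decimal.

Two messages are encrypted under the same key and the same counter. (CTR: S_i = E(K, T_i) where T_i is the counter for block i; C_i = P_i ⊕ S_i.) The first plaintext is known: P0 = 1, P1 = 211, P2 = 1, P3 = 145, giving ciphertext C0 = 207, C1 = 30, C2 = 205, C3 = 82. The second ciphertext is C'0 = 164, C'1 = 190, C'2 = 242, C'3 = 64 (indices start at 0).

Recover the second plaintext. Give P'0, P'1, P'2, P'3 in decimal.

In CTR with a reused counter, both messages share the same keystream S_i, so C_i ⊕ C'_i = P_i ⊕ P'_i and thus P'_i = P_i ⊕ C_i ⊕ C'_i.
P'0: 1 ⊕ 207 ⊕ 164 = 106.
P'1: 211 ⊕ 30 ⊕ 190 = 115.
P'2: 1 ⊕ 205 ⊕ 242 = 62.
P'3: 145 ⊕ 82 ⊕ 64 = 131.

P'0 = 106, P'1 = 115, P'2 = 62, P'3 = 131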